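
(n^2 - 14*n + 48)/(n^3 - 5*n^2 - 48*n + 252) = (n - 8)/(n^2 + n - 42)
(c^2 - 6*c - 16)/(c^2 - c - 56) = (c + 2)/(c + 7)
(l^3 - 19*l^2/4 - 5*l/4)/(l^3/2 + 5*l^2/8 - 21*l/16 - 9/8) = 4*l*(4*l^2 - 19*l - 5)/(8*l^3 + 10*l^2 - 21*l - 18)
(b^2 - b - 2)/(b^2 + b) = (b - 2)/b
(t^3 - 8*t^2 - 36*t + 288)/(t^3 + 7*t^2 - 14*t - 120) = (t^2 - 14*t + 48)/(t^2 + t - 20)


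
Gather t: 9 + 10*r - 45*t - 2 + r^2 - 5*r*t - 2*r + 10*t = r^2 + 8*r + t*(-5*r - 35) + 7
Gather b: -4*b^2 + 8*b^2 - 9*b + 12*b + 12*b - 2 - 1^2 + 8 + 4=4*b^2 + 15*b + 9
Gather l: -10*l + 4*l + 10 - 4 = 6 - 6*l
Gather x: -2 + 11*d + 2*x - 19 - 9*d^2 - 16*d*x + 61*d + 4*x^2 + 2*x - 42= -9*d^2 + 72*d + 4*x^2 + x*(4 - 16*d) - 63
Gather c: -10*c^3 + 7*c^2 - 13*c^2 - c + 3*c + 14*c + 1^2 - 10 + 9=-10*c^3 - 6*c^2 + 16*c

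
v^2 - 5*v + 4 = (v - 4)*(v - 1)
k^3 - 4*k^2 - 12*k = k*(k - 6)*(k + 2)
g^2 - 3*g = g*(g - 3)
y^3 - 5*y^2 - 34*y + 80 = (y - 8)*(y - 2)*(y + 5)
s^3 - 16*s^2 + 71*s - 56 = (s - 8)*(s - 7)*(s - 1)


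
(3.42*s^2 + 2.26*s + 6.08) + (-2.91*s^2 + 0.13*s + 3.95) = 0.51*s^2 + 2.39*s + 10.03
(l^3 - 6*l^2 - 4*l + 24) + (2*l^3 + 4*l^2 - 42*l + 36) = 3*l^3 - 2*l^2 - 46*l + 60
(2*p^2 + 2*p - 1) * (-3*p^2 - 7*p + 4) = -6*p^4 - 20*p^3 - 3*p^2 + 15*p - 4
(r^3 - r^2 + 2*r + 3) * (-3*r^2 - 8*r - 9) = -3*r^5 - 5*r^4 - 7*r^3 - 16*r^2 - 42*r - 27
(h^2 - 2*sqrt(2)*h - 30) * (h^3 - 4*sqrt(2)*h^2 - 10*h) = h^5 - 6*sqrt(2)*h^4 - 24*h^3 + 140*sqrt(2)*h^2 + 300*h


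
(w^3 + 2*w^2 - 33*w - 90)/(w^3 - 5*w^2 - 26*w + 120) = (w + 3)/(w - 4)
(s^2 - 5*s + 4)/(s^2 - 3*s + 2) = (s - 4)/(s - 2)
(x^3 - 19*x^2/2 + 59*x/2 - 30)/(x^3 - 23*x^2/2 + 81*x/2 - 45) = (x - 4)/(x - 6)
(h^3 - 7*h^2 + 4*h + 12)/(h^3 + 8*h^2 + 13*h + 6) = (h^2 - 8*h + 12)/(h^2 + 7*h + 6)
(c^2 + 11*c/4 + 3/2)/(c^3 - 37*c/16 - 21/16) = 4*(c + 2)/(4*c^2 - 3*c - 7)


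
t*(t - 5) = t^2 - 5*t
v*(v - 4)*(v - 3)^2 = v^4 - 10*v^3 + 33*v^2 - 36*v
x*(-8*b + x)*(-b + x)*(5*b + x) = 40*b^3*x - 37*b^2*x^2 - 4*b*x^3 + x^4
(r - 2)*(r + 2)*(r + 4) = r^3 + 4*r^2 - 4*r - 16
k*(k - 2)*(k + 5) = k^3 + 3*k^2 - 10*k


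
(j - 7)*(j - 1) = j^2 - 8*j + 7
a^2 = a^2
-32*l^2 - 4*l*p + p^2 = (-8*l + p)*(4*l + p)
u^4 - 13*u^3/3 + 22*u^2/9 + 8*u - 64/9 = (u - 8/3)*(u - 2)*(u - 1)*(u + 4/3)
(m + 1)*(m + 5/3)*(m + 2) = m^3 + 14*m^2/3 + 7*m + 10/3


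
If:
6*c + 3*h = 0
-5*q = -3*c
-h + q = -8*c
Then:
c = 0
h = 0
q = 0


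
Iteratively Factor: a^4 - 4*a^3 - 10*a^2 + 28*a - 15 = (a - 5)*(a^3 + a^2 - 5*a + 3) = (a - 5)*(a - 1)*(a^2 + 2*a - 3) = (a - 5)*(a - 1)^2*(a + 3)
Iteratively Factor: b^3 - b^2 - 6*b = (b + 2)*(b^2 - 3*b) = b*(b + 2)*(b - 3)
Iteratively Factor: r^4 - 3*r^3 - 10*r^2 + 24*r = (r - 2)*(r^3 - r^2 - 12*r) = r*(r - 2)*(r^2 - r - 12) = r*(r - 2)*(r + 3)*(r - 4)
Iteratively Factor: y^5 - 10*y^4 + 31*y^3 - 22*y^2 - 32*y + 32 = (y - 1)*(y^4 - 9*y^3 + 22*y^2 - 32) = (y - 4)*(y - 1)*(y^3 - 5*y^2 + 2*y + 8) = (y - 4)*(y - 2)*(y - 1)*(y^2 - 3*y - 4) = (y - 4)*(y - 2)*(y - 1)*(y + 1)*(y - 4)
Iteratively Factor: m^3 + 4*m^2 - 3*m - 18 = (m - 2)*(m^2 + 6*m + 9) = (m - 2)*(m + 3)*(m + 3)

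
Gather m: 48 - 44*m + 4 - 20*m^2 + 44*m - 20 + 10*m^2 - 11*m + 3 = -10*m^2 - 11*m + 35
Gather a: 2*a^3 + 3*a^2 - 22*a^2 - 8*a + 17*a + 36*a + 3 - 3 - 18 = 2*a^3 - 19*a^2 + 45*a - 18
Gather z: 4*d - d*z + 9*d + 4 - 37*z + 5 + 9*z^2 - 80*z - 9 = 13*d + 9*z^2 + z*(-d - 117)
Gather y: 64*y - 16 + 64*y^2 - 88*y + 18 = 64*y^2 - 24*y + 2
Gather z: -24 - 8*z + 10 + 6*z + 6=-2*z - 8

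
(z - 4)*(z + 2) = z^2 - 2*z - 8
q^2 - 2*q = q*(q - 2)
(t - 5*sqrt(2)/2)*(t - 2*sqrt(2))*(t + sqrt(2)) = t^3 - 7*sqrt(2)*t^2/2 + t + 10*sqrt(2)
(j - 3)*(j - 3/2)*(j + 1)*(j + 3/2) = j^4 - 2*j^3 - 21*j^2/4 + 9*j/2 + 27/4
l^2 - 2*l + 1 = (l - 1)^2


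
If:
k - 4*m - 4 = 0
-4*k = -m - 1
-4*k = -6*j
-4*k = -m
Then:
No Solution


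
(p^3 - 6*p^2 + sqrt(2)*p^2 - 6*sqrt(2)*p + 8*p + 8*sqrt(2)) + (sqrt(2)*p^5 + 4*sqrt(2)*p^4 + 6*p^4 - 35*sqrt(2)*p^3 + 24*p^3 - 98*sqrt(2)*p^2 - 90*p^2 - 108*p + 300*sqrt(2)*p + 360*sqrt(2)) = sqrt(2)*p^5 + 4*sqrt(2)*p^4 + 6*p^4 - 35*sqrt(2)*p^3 + 25*p^3 - 97*sqrt(2)*p^2 - 96*p^2 - 100*p + 294*sqrt(2)*p + 368*sqrt(2)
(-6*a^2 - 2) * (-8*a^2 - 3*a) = 48*a^4 + 18*a^3 + 16*a^2 + 6*a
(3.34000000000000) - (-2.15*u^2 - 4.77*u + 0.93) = 2.15*u^2 + 4.77*u + 2.41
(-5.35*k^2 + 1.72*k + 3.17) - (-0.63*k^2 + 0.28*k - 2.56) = -4.72*k^2 + 1.44*k + 5.73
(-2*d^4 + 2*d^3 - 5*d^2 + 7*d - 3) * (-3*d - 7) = 6*d^5 + 8*d^4 + d^3 + 14*d^2 - 40*d + 21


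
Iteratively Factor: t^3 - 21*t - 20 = (t - 5)*(t^2 + 5*t + 4) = (t - 5)*(t + 1)*(t + 4)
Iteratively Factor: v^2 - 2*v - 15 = (v - 5)*(v + 3)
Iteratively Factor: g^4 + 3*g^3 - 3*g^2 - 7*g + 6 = (g + 3)*(g^3 - 3*g + 2) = (g - 1)*(g + 3)*(g^2 + g - 2) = (g - 1)^2*(g + 3)*(g + 2)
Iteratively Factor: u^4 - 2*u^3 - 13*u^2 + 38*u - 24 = (u - 1)*(u^3 - u^2 - 14*u + 24) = (u - 2)*(u - 1)*(u^2 + u - 12) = (u - 3)*(u - 2)*(u - 1)*(u + 4)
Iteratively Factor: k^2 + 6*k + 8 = (k + 4)*(k + 2)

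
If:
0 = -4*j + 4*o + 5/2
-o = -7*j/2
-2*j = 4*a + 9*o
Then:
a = 67/32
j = -1/4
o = -7/8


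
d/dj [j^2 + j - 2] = 2*j + 1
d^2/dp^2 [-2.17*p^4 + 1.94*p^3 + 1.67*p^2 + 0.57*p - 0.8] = -26.04*p^2 + 11.64*p + 3.34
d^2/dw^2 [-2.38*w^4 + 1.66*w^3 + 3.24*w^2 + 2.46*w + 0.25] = -28.56*w^2 + 9.96*w + 6.48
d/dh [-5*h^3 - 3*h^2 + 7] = 3*h*(-5*h - 2)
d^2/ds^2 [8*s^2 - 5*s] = 16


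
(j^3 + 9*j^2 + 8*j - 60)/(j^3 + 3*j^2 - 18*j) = (j^2 + 3*j - 10)/(j*(j - 3))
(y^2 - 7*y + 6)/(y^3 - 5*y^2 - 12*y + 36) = (y - 1)/(y^2 + y - 6)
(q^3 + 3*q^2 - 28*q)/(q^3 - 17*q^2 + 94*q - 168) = q*(q + 7)/(q^2 - 13*q + 42)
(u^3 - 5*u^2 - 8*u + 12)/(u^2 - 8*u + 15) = (u^3 - 5*u^2 - 8*u + 12)/(u^2 - 8*u + 15)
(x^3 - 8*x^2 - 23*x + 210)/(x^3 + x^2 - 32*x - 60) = (x - 7)/(x + 2)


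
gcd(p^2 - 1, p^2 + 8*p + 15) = 1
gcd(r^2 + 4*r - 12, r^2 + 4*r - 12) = r^2 + 4*r - 12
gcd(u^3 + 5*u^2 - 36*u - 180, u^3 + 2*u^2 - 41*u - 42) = u - 6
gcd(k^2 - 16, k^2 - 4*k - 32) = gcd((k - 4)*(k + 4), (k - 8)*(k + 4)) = k + 4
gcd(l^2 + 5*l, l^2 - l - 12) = 1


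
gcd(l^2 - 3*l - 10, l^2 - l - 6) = l + 2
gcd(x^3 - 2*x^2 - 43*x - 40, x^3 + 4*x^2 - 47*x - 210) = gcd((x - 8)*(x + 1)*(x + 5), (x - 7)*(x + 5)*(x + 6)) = x + 5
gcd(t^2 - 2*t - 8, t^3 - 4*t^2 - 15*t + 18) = 1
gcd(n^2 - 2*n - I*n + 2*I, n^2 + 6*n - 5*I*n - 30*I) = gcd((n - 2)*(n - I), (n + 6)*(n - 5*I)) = 1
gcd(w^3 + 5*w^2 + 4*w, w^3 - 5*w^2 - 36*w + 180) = 1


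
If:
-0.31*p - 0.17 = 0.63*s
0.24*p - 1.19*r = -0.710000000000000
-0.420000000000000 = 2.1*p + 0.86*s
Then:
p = -0.11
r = 0.57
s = -0.21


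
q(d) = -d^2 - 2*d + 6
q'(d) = -2*d - 2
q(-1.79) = 6.38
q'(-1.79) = 1.58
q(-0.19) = 6.34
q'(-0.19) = -1.62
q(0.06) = 5.88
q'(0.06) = -2.12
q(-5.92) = -17.21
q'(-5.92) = 9.84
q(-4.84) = -7.75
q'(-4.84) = 7.68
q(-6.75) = -26.06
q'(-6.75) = 11.50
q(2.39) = -4.49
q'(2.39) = -6.78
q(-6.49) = -23.14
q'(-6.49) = 10.98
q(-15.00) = -189.00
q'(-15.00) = 28.00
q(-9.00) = -57.00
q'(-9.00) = 16.00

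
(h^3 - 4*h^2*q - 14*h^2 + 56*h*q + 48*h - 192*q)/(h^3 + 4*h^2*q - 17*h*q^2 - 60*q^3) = (h^2 - 14*h + 48)/(h^2 + 8*h*q + 15*q^2)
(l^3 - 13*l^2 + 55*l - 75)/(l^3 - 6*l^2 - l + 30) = (l - 5)/(l + 2)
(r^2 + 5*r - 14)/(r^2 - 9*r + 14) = (r + 7)/(r - 7)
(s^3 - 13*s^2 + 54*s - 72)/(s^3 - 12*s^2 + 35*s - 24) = (s^2 - 10*s + 24)/(s^2 - 9*s + 8)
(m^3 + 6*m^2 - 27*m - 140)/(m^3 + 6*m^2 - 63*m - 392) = (m^2 - m - 20)/(m^2 - m - 56)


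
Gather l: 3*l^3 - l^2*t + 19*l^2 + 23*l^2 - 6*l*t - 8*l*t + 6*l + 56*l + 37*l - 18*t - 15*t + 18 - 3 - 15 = 3*l^3 + l^2*(42 - t) + l*(99 - 14*t) - 33*t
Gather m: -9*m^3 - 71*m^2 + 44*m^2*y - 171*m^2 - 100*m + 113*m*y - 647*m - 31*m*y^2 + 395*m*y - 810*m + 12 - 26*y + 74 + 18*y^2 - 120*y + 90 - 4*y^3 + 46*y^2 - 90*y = -9*m^3 + m^2*(44*y - 242) + m*(-31*y^2 + 508*y - 1557) - 4*y^3 + 64*y^2 - 236*y + 176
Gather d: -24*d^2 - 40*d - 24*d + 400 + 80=-24*d^2 - 64*d + 480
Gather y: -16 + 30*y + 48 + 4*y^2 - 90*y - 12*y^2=-8*y^2 - 60*y + 32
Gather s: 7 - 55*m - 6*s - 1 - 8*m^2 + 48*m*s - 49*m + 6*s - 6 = -8*m^2 + 48*m*s - 104*m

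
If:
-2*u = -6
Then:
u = 3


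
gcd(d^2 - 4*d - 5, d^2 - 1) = d + 1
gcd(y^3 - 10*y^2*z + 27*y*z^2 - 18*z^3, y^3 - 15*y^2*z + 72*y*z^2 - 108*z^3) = y^2 - 9*y*z + 18*z^2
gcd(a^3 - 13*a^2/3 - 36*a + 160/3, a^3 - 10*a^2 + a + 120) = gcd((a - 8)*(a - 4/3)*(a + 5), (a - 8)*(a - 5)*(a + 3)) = a - 8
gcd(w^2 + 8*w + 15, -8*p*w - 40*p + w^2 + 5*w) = w + 5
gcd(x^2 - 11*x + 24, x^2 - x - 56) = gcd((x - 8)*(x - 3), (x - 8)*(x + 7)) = x - 8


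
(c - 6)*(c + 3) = c^2 - 3*c - 18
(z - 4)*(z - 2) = z^2 - 6*z + 8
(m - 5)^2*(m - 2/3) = m^3 - 32*m^2/3 + 95*m/3 - 50/3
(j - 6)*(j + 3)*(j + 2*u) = j^3 + 2*j^2*u - 3*j^2 - 6*j*u - 18*j - 36*u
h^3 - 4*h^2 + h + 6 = (h - 3)*(h - 2)*(h + 1)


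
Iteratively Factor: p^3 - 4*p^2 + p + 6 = (p - 2)*(p^2 - 2*p - 3) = (p - 3)*(p - 2)*(p + 1)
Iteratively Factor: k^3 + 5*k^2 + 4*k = (k)*(k^2 + 5*k + 4) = k*(k + 1)*(k + 4)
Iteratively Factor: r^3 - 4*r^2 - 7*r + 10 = (r - 1)*(r^2 - 3*r - 10) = (r - 5)*(r - 1)*(r + 2)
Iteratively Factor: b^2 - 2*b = (b - 2)*(b)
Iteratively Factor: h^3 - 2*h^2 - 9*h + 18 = (h - 3)*(h^2 + h - 6) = (h - 3)*(h - 2)*(h + 3)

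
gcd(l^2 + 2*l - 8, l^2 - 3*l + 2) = l - 2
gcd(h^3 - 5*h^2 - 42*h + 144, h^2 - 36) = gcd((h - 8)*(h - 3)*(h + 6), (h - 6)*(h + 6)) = h + 6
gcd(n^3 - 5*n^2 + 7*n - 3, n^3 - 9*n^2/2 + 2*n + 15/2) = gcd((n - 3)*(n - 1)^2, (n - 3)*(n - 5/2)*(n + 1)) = n - 3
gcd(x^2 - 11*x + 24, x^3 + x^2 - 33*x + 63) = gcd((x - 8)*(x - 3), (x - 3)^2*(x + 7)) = x - 3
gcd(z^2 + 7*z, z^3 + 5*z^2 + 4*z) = z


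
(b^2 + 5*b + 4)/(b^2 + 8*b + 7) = (b + 4)/(b + 7)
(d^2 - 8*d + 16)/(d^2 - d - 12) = (d - 4)/(d + 3)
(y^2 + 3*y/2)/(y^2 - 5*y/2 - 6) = y/(y - 4)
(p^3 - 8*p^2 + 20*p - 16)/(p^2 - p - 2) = (p^2 - 6*p + 8)/(p + 1)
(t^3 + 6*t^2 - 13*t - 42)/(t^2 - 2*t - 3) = (t^2 + 9*t + 14)/(t + 1)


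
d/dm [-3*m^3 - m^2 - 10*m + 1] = -9*m^2 - 2*m - 10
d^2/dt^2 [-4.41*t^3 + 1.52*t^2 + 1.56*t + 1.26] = 3.04 - 26.46*t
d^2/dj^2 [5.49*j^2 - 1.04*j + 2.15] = 10.9800000000000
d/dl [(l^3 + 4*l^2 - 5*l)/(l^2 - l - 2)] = (l^4 - 2*l^3 - 5*l^2 - 16*l + 10)/(l^4 - 2*l^3 - 3*l^2 + 4*l + 4)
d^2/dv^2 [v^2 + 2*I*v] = 2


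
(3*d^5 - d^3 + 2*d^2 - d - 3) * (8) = 24*d^5 - 8*d^3 + 16*d^2 - 8*d - 24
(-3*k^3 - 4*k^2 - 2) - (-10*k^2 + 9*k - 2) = -3*k^3 + 6*k^2 - 9*k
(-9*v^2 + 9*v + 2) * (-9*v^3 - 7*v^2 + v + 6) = 81*v^5 - 18*v^4 - 90*v^3 - 59*v^2 + 56*v + 12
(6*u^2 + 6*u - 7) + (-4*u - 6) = 6*u^2 + 2*u - 13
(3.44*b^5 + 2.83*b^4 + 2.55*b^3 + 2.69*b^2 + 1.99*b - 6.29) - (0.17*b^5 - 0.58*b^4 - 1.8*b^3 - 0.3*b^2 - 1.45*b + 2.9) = 3.27*b^5 + 3.41*b^4 + 4.35*b^3 + 2.99*b^2 + 3.44*b - 9.19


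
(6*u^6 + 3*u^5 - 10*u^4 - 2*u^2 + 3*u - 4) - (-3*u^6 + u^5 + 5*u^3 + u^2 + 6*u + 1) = 9*u^6 + 2*u^5 - 10*u^4 - 5*u^3 - 3*u^2 - 3*u - 5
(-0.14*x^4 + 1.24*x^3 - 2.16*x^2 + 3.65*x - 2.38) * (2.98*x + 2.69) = -0.4172*x^5 + 3.3186*x^4 - 3.1012*x^3 + 5.0666*x^2 + 2.7261*x - 6.4022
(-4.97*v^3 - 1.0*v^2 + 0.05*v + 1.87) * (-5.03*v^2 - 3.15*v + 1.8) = 24.9991*v^5 + 20.6855*v^4 - 6.0475*v^3 - 11.3636*v^2 - 5.8005*v + 3.366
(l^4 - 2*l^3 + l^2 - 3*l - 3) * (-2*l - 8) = -2*l^5 - 4*l^4 + 14*l^3 - 2*l^2 + 30*l + 24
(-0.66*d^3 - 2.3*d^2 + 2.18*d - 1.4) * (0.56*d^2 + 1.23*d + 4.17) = -0.3696*d^5 - 2.0998*d^4 - 4.3604*d^3 - 7.6936*d^2 + 7.3686*d - 5.838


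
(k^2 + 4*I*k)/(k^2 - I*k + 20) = k/(k - 5*I)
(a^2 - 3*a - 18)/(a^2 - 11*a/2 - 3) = 2*(a + 3)/(2*a + 1)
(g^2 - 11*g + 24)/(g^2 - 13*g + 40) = (g - 3)/(g - 5)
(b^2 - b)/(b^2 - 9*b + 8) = b/(b - 8)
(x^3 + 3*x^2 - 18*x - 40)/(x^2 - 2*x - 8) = x + 5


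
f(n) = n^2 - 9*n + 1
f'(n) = 2*n - 9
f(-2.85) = 34.77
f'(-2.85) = -14.70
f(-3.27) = 41.12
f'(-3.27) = -15.54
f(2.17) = -13.82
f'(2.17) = -4.66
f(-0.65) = 7.27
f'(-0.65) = -10.30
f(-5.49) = 80.55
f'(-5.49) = -19.98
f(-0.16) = 2.47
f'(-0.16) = -9.32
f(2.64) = -15.79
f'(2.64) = -3.72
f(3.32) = -17.86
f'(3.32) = -2.36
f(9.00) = 1.00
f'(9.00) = 9.00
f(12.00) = 37.00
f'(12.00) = 15.00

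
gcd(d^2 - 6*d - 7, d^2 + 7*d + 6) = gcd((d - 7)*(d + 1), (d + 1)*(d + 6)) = d + 1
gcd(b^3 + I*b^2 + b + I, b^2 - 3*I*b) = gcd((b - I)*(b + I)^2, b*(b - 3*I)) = 1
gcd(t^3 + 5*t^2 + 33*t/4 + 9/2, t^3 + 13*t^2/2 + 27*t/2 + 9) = t^2 + 7*t/2 + 3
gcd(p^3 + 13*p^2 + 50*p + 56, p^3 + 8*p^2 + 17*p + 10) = p + 2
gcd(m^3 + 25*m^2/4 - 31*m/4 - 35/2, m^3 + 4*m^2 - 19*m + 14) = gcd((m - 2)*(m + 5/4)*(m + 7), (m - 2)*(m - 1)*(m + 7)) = m^2 + 5*m - 14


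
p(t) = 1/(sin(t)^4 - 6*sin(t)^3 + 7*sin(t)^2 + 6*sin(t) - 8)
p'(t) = (-4*sin(t)^3*cos(t) + 18*sin(t)^2*cos(t) - 14*sin(t)*cos(t) - 6*cos(t))/(sin(t)^4 - 6*sin(t)^3 + 7*sin(t)^2 + 6*sin(t) - 8)^2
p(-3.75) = -0.30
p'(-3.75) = 0.67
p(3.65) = -0.12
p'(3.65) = -0.07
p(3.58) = -0.11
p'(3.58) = -0.04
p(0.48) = -0.23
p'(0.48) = -0.44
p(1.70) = -19.86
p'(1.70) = 309.07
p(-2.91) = -0.11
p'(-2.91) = 0.02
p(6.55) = -0.17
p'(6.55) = -0.23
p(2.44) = -0.38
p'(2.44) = 0.94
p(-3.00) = -0.12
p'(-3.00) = 0.05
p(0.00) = -0.12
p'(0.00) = -0.09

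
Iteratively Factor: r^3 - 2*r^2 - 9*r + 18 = (r - 2)*(r^2 - 9) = (r - 3)*(r - 2)*(r + 3)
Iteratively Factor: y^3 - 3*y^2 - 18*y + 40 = (y - 2)*(y^2 - y - 20) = (y - 5)*(y - 2)*(y + 4)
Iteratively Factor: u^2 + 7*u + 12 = (u + 4)*(u + 3)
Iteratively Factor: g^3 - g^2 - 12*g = (g - 4)*(g^2 + 3*g) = (g - 4)*(g + 3)*(g)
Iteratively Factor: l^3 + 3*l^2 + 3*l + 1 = (l + 1)*(l^2 + 2*l + 1) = (l + 1)^2*(l + 1)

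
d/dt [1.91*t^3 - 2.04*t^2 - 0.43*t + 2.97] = 5.73*t^2 - 4.08*t - 0.43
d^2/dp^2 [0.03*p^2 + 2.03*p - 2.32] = 0.0600000000000000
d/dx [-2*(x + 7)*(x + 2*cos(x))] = -2*x + 2*(x + 7)*(2*sin(x) - 1) - 4*cos(x)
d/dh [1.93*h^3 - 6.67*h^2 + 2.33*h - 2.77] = 5.79*h^2 - 13.34*h + 2.33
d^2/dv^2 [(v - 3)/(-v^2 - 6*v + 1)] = 2*(-4*(v - 3)*(v + 3)^2 + 3*(v + 1)*(v^2 + 6*v - 1))/(v^2 + 6*v - 1)^3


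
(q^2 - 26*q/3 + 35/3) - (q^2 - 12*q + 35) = 10*q/3 - 70/3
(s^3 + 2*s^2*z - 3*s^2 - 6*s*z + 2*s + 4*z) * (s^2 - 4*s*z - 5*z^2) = s^5 - 2*s^4*z - 3*s^4 - 13*s^3*z^2 + 6*s^3*z + 2*s^3 - 10*s^2*z^3 + 39*s^2*z^2 - 4*s^2*z + 30*s*z^3 - 26*s*z^2 - 20*z^3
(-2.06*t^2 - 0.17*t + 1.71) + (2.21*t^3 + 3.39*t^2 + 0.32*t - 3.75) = 2.21*t^3 + 1.33*t^2 + 0.15*t - 2.04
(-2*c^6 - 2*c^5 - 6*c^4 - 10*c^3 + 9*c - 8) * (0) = 0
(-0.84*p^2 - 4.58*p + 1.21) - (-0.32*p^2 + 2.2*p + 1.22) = -0.52*p^2 - 6.78*p - 0.01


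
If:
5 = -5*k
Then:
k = -1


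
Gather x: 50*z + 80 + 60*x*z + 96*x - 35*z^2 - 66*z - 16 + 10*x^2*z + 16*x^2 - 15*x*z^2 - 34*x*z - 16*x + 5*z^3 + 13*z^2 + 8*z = x^2*(10*z + 16) + x*(-15*z^2 + 26*z + 80) + 5*z^3 - 22*z^2 - 8*z + 64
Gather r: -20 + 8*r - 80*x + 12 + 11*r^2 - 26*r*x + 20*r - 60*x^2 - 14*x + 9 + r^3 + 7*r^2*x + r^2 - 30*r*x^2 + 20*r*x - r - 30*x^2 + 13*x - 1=r^3 + r^2*(7*x + 12) + r*(-30*x^2 - 6*x + 27) - 90*x^2 - 81*x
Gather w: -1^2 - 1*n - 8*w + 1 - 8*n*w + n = w*(-8*n - 8)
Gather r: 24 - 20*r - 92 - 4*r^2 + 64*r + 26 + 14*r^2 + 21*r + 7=10*r^2 + 65*r - 35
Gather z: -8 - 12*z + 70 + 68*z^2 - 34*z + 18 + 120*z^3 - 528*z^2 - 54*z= 120*z^3 - 460*z^2 - 100*z + 80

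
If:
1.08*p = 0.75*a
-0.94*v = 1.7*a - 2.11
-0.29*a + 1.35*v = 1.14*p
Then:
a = 0.86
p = 0.60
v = 0.69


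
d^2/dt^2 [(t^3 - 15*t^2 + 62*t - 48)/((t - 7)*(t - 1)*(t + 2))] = 6*(-3*t^3 + 62*t^2 - 436*t + 1016)/(t^6 - 15*t^5 + 33*t^4 + 295*t^3 - 462*t^2 - 2940*t - 2744)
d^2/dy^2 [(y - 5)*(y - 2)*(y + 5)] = 6*y - 4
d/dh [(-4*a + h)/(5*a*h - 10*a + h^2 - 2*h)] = (5*a*h - 10*a + h^2 - 2*h + (4*a - h)*(5*a + 2*h - 2))/(5*a*h - 10*a + h^2 - 2*h)^2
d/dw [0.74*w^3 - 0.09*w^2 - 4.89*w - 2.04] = 2.22*w^2 - 0.18*w - 4.89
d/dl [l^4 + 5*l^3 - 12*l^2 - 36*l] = 4*l^3 + 15*l^2 - 24*l - 36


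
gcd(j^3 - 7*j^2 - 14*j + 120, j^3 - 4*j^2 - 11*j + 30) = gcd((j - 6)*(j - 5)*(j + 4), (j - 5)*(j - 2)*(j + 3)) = j - 5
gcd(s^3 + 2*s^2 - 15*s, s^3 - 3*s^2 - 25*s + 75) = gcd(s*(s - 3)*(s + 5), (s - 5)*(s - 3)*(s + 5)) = s^2 + 2*s - 15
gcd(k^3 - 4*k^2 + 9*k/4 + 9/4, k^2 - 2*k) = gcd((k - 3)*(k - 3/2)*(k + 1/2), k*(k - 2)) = 1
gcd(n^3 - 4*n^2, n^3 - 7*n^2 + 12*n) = n^2 - 4*n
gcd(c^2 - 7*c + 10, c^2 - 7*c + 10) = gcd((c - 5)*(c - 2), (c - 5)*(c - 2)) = c^2 - 7*c + 10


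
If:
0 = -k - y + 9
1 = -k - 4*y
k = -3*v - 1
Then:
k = 37/3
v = -40/9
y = -10/3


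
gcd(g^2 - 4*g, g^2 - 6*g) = g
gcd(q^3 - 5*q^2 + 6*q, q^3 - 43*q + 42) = 1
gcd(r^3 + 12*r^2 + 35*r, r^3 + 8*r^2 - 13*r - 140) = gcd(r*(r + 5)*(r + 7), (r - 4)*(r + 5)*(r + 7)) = r^2 + 12*r + 35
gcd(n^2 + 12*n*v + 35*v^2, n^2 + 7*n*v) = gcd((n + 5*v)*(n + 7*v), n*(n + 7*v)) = n + 7*v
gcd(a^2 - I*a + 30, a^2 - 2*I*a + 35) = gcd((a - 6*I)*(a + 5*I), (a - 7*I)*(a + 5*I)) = a + 5*I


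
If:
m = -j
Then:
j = -m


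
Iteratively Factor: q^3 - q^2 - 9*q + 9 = (q - 1)*(q^2 - 9) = (q - 1)*(q + 3)*(q - 3)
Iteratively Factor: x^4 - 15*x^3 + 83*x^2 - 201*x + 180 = (x - 3)*(x^3 - 12*x^2 + 47*x - 60) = (x - 4)*(x - 3)*(x^2 - 8*x + 15) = (x - 5)*(x - 4)*(x - 3)*(x - 3)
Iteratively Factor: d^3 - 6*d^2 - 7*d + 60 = (d + 3)*(d^2 - 9*d + 20) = (d - 4)*(d + 3)*(d - 5)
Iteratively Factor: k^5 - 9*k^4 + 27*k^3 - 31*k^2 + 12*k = (k - 4)*(k^4 - 5*k^3 + 7*k^2 - 3*k) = (k - 4)*(k - 1)*(k^3 - 4*k^2 + 3*k) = (k - 4)*(k - 1)^2*(k^2 - 3*k) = (k - 4)*(k - 3)*(k - 1)^2*(k)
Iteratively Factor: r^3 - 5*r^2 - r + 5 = (r + 1)*(r^2 - 6*r + 5) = (r - 5)*(r + 1)*(r - 1)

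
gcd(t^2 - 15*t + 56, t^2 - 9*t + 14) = t - 7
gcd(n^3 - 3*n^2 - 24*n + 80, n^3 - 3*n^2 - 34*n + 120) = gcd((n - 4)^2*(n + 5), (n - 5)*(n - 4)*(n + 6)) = n - 4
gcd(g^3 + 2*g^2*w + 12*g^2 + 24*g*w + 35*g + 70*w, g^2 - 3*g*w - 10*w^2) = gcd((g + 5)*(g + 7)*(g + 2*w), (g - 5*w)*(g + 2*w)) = g + 2*w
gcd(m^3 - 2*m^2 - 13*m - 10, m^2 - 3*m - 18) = 1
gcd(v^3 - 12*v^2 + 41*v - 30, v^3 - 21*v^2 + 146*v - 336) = v - 6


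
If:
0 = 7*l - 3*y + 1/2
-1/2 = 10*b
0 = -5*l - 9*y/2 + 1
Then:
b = -1/20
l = 1/62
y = 19/93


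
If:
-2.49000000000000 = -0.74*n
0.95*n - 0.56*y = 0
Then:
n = 3.36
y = 5.71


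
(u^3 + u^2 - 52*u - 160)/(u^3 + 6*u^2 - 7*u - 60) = (u - 8)/(u - 3)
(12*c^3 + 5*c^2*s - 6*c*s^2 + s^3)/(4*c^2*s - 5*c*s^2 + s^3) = (-3*c^2 - 2*c*s + s^2)/(s*(-c + s))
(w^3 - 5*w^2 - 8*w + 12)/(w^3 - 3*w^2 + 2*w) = (w^2 - 4*w - 12)/(w*(w - 2))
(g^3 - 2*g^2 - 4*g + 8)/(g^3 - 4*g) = (g - 2)/g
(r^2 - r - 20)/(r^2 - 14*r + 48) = (r^2 - r - 20)/(r^2 - 14*r + 48)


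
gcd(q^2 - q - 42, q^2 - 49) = q - 7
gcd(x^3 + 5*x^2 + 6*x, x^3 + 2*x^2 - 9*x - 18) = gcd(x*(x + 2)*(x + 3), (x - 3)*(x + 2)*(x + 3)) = x^2 + 5*x + 6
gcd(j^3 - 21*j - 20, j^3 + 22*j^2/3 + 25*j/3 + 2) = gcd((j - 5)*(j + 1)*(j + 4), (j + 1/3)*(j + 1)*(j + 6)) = j + 1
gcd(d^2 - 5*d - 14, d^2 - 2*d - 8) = d + 2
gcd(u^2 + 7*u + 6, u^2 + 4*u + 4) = 1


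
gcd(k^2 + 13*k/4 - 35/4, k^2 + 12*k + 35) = k + 5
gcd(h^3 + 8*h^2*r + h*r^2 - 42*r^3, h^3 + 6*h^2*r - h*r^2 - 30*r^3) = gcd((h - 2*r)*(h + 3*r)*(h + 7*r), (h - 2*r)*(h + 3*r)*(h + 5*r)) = -h^2 - h*r + 6*r^2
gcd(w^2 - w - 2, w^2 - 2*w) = w - 2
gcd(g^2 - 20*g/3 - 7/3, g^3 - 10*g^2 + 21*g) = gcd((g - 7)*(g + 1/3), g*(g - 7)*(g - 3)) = g - 7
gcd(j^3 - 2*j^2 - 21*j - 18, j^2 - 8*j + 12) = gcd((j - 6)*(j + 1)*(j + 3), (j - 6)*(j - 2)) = j - 6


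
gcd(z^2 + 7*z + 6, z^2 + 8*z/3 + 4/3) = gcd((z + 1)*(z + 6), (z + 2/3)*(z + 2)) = 1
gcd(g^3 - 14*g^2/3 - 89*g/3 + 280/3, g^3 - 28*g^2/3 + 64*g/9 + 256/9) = g - 8/3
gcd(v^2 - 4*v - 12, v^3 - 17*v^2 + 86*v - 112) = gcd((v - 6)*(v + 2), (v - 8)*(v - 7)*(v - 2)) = 1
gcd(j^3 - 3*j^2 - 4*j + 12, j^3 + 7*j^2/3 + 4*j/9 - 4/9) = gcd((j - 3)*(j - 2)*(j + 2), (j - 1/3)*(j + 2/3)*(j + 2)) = j + 2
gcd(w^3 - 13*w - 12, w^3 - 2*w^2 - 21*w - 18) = w^2 + 4*w + 3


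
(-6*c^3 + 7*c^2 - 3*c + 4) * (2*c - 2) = -12*c^4 + 26*c^3 - 20*c^2 + 14*c - 8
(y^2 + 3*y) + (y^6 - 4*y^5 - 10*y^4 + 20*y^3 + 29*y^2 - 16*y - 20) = y^6 - 4*y^5 - 10*y^4 + 20*y^3 + 30*y^2 - 13*y - 20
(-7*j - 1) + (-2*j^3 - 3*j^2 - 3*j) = -2*j^3 - 3*j^2 - 10*j - 1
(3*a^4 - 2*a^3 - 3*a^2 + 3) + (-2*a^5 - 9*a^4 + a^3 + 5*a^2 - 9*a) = -2*a^5 - 6*a^4 - a^3 + 2*a^2 - 9*a + 3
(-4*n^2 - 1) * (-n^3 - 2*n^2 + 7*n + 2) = 4*n^5 + 8*n^4 - 27*n^3 - 6*n^2 - 7*n - 2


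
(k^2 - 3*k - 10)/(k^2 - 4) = (k - 5)/(k - 2)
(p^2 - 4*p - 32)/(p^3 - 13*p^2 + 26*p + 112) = (p + 4)/(p^2 - 5*p - 14)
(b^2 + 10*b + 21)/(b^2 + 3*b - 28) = (b + 3)/(b - 4)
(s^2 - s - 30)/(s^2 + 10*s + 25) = (s - 6)/(s + 5)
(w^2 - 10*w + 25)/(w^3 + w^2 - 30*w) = (w - 5)/(w*(w + 6))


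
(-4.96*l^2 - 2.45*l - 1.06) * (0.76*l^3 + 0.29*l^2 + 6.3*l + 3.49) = -3.7696*l^5 - 3.3004*l^4 - 32.7641*l^3 - 33.0528*l^2 - 15.2285*l - 3.6994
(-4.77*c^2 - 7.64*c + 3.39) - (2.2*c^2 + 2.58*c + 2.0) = -6.97*c^2 - 10.22*c + 1.39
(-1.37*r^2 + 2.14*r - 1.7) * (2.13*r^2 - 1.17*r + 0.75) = -2.9181*r^4 + 6.1611*r^3 - 7.1523*r^2 + 3.594*r - 1.275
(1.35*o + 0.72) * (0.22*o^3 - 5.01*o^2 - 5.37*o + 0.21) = 0.297*o^4 - 6.6051*o^3 - 10.8567*o^2 - 3.5829*o + 0.1512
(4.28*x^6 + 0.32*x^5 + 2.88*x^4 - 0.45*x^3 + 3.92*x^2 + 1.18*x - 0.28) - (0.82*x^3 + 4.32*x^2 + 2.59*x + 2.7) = 4.28*x^6 + 0.32*x^5 + 2.88*x^4 - 1.27*x^3 - 0.4*x^2 - 1.41*x - 2.98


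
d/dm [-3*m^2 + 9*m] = 9 - 6*m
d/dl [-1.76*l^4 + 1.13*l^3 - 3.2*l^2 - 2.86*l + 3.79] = -7.04*l^3 + 3.39*l^2 - 6.4*l - 2.86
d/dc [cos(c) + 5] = -sin(c)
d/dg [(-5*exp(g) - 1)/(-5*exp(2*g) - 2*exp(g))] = (-25*exp(2*g) - 10*exp(g) - 2)*exp(-g)/(25*exp(2*g) + 20*exp(g) + 4)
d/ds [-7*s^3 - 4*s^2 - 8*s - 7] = -21*s^2 - 8*s - 8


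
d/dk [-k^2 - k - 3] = -2*k - 1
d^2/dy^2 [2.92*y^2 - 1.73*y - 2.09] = 5.84000000000000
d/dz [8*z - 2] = 8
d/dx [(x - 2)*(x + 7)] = 2*x + 5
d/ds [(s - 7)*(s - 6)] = 2*s - 13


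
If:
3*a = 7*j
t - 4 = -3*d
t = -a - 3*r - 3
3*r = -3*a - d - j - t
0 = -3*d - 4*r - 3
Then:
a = 4/5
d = 37/35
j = 12/35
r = -54/35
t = 29/35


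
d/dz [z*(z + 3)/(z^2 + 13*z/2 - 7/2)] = 14*(z^2 - 2*z - 3)/(4*z^4 + 52*z^3 + 141*z^2 - 182*z + 49)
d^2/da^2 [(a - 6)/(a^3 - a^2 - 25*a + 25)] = 2*((a - 6)*(-3*a^2 + 2*a + 25)^2 + (-3*a^2 + 2*a - (a - 6)*(3*a - 1) + 25)*(a^3 - a^2 - 25*a + 25))/(a^3 - a^2 - 25*a + 25)^3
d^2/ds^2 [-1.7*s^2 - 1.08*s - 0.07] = -3.40000000000000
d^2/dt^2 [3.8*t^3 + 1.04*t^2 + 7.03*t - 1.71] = 22.8*t + 2.08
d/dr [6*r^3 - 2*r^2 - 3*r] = 18*r^2 - 4*r - 3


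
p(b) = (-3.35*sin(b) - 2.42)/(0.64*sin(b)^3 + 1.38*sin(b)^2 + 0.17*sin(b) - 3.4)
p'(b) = (-3.35*sin(b) - 2.42)*(-1.92*sin(b)^2*cos(b) - 2.76*sin(b)*cos(b) - 0.17*cos(b))/(0.64*sin(b)^3 + 1.38*sin(b)^2 + 0.17*sin(b) - 3.4)^2 - 3.35*cos(b)/(0.64*sin(b)^3 + 1.38*sin(b)^2 + 0.17*sin(b) - 3.4)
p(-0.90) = -0.07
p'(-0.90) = 0.71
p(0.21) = 0.95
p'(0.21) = 1.23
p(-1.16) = -0.23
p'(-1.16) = 0.49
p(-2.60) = 0.22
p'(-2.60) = -0.85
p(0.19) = 0.92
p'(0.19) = 1.20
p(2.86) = 1.04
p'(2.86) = -1.33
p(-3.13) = 0.70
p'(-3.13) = -1.01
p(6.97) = 1.77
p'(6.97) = 2.43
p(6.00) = 0.44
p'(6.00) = 0.90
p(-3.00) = 0.57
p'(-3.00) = -0.95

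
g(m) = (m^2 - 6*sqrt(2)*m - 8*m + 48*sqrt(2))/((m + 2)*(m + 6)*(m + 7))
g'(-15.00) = -0.13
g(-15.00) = -0.58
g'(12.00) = 0.00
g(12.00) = 0.00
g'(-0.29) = -1.27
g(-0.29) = 1.11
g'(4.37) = -0.02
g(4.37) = 0.02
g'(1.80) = -0.13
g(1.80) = 0.16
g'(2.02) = -0.11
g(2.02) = 0.13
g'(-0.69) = -2.42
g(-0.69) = 1.82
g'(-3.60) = 2.74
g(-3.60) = -10.74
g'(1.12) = -0.24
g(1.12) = 0.28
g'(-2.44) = -25.31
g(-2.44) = -15.97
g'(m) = (2*m - 6*sqrt(2) - 8)/((m + 2)*(m + 6)*(m + 7)) - (m^2 - 6*sqrt(2)*m - 8*m + 48*sqrt(2))/((m + 2)*(m + 6)*(m + 7)^2) - (m^2 - 6*sqrt(2)*m - 8*m + 48*sqrt(2))/((m + 2)*(m + 6)^2*(m + 7)) - (m^2 - 6*sqrt(2)*m - 8*m + 48*sqrt(2))/((m + 2)^2*(m + 6)*(m + 7))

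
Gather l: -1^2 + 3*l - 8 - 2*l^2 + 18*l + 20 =-2*l^2 + 21*l + 11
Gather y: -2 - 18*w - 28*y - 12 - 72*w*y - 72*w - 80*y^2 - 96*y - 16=-90*w - 80*y^2 + y*(-72*w - 124) - 30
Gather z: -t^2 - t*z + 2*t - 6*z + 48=-t^2 + 2*t + z*(-t - 6) + 48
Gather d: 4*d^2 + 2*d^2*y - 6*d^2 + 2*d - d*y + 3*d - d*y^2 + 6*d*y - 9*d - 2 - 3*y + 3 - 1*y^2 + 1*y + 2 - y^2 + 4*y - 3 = d^2*(2*y - 2) + d*(-y^2 + 5*y - 4) - 2*y^2 + 2*y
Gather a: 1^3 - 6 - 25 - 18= -48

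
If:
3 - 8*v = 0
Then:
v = 3/8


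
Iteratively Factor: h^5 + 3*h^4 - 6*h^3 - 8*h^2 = (h + 4)*(h^4 - h^3 - 2*h^2) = (h + 1)*(h + 4)*(h^3 - 2*h^2) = h*(h + 1)*(h + 4)*(h^2 - 2*h) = h^2*(h + 1)*(h + 4)*(h - 2)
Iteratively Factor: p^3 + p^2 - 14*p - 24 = (p + 2)*(p^2 - p - 12) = (p - 4)*(p + 2)*(p + 3)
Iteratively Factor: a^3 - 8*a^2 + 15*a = (a - 5)*(a^2 - 3*a) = (a - 5)*(a - 3)*(a)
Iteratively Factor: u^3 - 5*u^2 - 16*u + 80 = (u + 4)*(u^2 - 9*u + 20) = (u - 5)*(u + 4)*(u - 4)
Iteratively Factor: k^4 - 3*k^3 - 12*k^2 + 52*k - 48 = (k - 2)*(k^3 - k^2 - 14*k + 24) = (k - 2)^2*(k^2 + k - 12) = (k - 3)*(k - 2)^2*(k + 4)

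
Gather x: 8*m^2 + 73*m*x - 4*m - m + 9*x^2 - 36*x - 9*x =8*m^2 - 5*m + 9*x^2 + x*(73*m - 45)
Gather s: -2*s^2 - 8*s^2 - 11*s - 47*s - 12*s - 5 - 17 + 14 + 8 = -10*s^2 - 70*s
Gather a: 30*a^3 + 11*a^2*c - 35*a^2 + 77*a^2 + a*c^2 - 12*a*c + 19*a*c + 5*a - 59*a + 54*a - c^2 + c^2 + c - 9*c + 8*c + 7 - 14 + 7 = 30*a^3 + a^2*(11*c + 42) + a*(c^2 + 7*c)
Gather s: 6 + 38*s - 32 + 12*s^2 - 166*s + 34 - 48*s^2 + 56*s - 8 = -36*s^2 - 72*s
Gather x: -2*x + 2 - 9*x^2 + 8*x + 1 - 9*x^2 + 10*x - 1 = -18*x^2 + 16*x + 2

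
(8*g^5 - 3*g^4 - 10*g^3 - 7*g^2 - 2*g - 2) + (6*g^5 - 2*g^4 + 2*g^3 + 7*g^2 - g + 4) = 14*g^5 - 5*g^4 - 8*g^3 - 3*g + 2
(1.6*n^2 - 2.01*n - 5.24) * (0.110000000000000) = 0.176*n^2 - 0.2211*n - 0.5764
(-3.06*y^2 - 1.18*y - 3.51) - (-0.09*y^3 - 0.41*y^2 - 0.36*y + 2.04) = 0.09*y^3 - 2.65*y^2 - 0.82*y - 5.55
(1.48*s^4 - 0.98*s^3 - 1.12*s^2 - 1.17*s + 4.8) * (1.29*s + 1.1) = 1.9092*s^5 + 0.3638*s^4 - 2.5228*s^3 - 2.7413*s^2 + 4.905*s + 5.28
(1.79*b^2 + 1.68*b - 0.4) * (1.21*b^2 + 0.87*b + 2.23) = 2.1659*b^4 + 3.5901*b^3 + 4.9693*b^2 + 3.3984*b - 0.892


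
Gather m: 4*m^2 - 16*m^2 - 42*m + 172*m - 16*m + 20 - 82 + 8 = -12*m^2 + 114*m - 54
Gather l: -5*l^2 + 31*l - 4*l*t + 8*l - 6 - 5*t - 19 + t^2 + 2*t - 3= -5*l^2 + l*(39 - 4*t) + t^2 - 3*t - 28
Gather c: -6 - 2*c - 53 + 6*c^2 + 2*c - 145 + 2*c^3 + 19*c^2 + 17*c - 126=2*c^3 + 25*c^2 + 17*c - 330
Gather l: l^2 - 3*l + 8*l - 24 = l^2 + 5*l - 24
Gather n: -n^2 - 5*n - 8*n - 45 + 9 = -n^2 - 13*n - 36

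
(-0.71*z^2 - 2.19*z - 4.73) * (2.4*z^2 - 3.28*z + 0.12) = -1.704*z^4 - 2.9272*z^3 - 4.254*z^2 + 15.2516*z - 0.5676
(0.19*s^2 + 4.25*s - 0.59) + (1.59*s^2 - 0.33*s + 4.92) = 1.78*s^2 + 3.92*s + 4.33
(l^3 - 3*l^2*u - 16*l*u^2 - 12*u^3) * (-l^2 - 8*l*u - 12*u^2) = -l^5 - 5*l^4*u + 28*l^3*u^2 + 176*l^2*u^3 + 288*l*u^4 + 144*u^5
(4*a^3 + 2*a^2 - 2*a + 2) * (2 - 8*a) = -32*a^4 - 8*a^3 + 20*a^2 - 20*a + 4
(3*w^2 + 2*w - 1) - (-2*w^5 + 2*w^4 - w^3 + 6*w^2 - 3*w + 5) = 2*w^5 - 2*w^4 + w^3 - 3*w^2 + 5*w - 6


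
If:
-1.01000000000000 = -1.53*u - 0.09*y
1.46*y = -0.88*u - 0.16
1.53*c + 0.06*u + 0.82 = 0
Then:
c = -0.56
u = 0.69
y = -0.53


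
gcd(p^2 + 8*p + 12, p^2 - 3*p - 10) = p + 2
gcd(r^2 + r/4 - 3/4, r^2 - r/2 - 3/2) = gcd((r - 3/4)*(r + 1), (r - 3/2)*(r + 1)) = r + 1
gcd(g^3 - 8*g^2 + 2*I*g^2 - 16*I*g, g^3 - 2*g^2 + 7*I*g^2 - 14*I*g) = g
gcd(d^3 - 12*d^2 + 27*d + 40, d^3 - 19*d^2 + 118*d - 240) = d^2 - 13*d + 40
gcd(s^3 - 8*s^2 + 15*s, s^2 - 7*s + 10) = s - 5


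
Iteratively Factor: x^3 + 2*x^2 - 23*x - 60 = (x + 4)*(x^2 - 2*x - 15) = (x + 3)*(x + 4)*(x - 5)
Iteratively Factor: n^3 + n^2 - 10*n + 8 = (n + 4)*(n^2 - 3*n + 2) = (n - 1)*(n + 4)*(n - 2)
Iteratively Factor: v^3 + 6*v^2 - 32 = (v + 4)*(v^2 + 2*v - 8) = (v - 2)*(v + 4)*(v + 4)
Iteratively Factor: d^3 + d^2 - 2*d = (d - 1)*(d^2 + 2*d) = (d - 1)*(d + 2)*(d)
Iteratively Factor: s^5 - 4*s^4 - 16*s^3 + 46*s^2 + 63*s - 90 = (s - 5)*(s^4 + s^3 - 11*s^2 - 9*s + 18) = (s - 5)*(s + 3)*(s^3 - 2*s^2 - 5*s + 6) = (s - 5)*(s - 3)*(s + 3)*(s^2 + s - 2) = (s - 5)*(s - 3)*(s + 2)*(s + 3)*(s - 1)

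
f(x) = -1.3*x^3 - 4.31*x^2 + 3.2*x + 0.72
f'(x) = -3.9*x^2 - 8.62*x + 3.2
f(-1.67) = -10.59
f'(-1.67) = 6.72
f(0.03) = 0.81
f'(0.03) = 2.94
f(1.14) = -3.16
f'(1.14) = -11.70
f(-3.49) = -7.68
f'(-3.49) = -14.22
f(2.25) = -28.71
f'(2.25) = -35.94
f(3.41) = -90.03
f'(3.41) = -71.54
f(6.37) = -489.80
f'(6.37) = -209.96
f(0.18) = 1.15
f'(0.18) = 1.52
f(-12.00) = 1588.08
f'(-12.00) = -454.96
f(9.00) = -1267.29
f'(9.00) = -390.28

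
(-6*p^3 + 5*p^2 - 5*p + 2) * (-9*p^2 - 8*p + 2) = 54*p^5 + 3*p^4 - 7*p^3 + 32*p^2 - 26*p + 4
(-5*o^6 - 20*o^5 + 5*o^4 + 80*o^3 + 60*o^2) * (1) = -5*o^6 - 20*o^5 + 5*o^4 + 80*o^3 + 60*o^2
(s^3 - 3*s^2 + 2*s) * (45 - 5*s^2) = -5*s^5 + 15*s^4 + 35*s^3 - 135*s^2 + 90*s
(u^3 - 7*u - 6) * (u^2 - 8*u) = u^5 - 8*u^4 - 7*u^3 + 50*u^2 + 48*u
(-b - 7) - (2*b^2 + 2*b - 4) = -2*b^2 - 3*b - 3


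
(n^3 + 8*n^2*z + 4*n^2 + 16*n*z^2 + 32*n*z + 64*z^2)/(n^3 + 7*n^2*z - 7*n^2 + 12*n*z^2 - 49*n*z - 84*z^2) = (n^2 + 4*n*z + 4*n + 16*z)/(n^2 + 3*n*z - 7*n - 21*z)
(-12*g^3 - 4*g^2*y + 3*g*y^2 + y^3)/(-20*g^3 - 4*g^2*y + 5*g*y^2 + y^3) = (3*g + y)/(5*g + y)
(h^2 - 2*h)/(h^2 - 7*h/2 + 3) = 2*h/(2*h - 3)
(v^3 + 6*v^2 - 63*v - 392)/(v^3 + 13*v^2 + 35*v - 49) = (v - 8)/(v - 1)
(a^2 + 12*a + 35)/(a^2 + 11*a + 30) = (a + 7)/(a + 6)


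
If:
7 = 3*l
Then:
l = 7/3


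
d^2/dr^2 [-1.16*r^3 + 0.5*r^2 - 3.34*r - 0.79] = 1.0 - 6.96*r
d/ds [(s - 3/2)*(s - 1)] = 2*s - 5/2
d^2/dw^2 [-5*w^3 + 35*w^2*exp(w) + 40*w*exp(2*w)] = 35*w^2*exp(w) + 160*w*exp(2*w) + 140*w*exp(w) - 30*w + 160*exp(2*w) + 70*exp(w)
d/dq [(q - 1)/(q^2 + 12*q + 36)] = (8 - q)/(q^3 + 18*q^2 + 108*q + 216)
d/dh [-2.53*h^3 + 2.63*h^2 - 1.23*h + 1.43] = -7.59*h^2 + 5.26*h - 1.23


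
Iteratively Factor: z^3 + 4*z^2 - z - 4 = (z + 4)*(z^2 - 1) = (z + 1)*(z + 4)*(z - 1)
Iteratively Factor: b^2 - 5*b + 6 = (b - 2)*(b - 3)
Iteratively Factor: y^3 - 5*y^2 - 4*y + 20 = (y - 5)*(y^2 - 4) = (y - 5)*(y - 2)*(y + 2)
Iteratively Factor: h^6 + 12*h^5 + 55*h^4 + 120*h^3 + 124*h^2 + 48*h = (h + 2)*(h^5 + 10*h^4 + 35*h^3 + 50*h^2 + 24*h) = (h + 2)^2*(h^4 + 8*h^3 + 19*h^2 + 12*h) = (h + 2)^2*(h + 3)*(h^3 + 5*h^2 + 4*h) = (h + 2)^2*(h + 3)*(h + 4)*(h^2 + h) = (h + 1)*(h + 2)^2*(h + 3)*(h + 4)*(h)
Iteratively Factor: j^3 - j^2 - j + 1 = (j - 1)*(j^2 - 1) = (j - 1)*(j + 1)*(j - 1)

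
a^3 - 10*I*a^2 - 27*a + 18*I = (a - 6*I)*(a - 3*I)*(a - I)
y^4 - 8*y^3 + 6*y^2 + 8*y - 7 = (y - 7)*(y - 1)^2*(y + 1)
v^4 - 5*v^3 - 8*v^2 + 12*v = v*(v - 6)*(v - 1)*(v + 2)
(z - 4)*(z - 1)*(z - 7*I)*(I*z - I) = I*z^4 + 7*z^3 - 6*I*z^3 - 42*z^2 + 9*I*z^2 + 63*z - 4*I*z - 28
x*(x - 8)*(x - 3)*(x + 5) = x^4 - 6*x^3 - 31*x^2 + 120*x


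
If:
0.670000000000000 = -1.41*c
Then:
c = -0.48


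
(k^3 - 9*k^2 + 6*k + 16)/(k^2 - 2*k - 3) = (k^2 - 10*k + 16)/(k - 3)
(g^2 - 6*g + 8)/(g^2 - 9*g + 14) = (g - 4)/(g - 7)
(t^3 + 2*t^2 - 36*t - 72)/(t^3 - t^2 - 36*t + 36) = (t + 2)/(t - 1)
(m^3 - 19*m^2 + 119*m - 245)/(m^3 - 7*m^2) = 1 - 12/m + 35/m^2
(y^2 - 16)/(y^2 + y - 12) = (y - 4)/(y - 3)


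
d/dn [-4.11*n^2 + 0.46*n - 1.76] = 0.46 - 8.22*n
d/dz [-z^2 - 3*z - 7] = -2*z - 3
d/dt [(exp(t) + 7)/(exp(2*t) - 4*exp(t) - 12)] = (-2*(exp(t) - 2)*(exp(t) + 7) + exp(2*t) - 4*exp(t) - 12)*exp(t)/(-exp(2*t) + 4*exp(t) + 12)^2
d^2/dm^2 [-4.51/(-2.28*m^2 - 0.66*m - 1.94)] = (-46.889568*m^2 - 13.573296*m + 4.51*(4.56*m + 0.66)*(9.12*m + 1.32) - 39.897264)/(2.28*m^2 + 0.66*m + 1.94)^3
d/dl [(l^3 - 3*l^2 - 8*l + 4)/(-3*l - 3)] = 2*(-l^3 + 3*l + 6)/(3*(l^2 + 2*l + 1))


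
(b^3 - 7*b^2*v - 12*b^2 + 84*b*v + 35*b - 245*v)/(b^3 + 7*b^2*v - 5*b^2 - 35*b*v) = (b^2 - 7*b*v - 7*b + 49*v)/(b*(b + 7*v))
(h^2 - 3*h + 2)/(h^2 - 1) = (h - 2)/(h + 1)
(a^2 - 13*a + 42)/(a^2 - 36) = (a - 7)/(a + 6)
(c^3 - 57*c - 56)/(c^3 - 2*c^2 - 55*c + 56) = (c + 1)/(c - 1)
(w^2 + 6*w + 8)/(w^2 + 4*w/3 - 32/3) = 3*(w + 2)/(3*w - 8)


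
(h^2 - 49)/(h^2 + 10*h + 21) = (h - 7)/(h + 3)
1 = 1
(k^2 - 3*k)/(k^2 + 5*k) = (k - 3)/(k + 5)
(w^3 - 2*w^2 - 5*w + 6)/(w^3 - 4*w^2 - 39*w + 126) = (w^2 + w - 2)/(w^2 - w - 42)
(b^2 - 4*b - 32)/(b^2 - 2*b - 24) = (b - 8)/(b - 6)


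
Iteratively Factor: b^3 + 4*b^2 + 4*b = (b + 2)*(b^2 + 2*b) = b*(b + 2)*(b + 2)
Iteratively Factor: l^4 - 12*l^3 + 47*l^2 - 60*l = (l - 5)*(l^3 - 7*l^2 + 12*l) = (l - 5)*(l - 4)*(l^2 - 3*l) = (l - 5)*(l - 4)*(l - 3)*(l)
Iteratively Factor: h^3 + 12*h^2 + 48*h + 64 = (h + 4)*(h^2 + 8*h + 16) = (h + 4)^2*(h + 4)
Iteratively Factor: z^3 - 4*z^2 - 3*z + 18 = (z - 3)*(z^2 - z - 6) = (z - 3)^2*(z + 2)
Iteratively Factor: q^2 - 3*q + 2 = (q - 1)*(q - 2)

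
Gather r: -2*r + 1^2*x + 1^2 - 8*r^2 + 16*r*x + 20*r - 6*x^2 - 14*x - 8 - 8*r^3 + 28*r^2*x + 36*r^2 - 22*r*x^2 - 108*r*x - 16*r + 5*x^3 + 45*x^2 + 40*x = -8*r^3 + r^2*(28*x + 28) + r*(-22*x^2 - 92*x + 2) + 5*x^3 + 39*x^2 + 27*x - 7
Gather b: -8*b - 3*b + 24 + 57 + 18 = 99 - 11*b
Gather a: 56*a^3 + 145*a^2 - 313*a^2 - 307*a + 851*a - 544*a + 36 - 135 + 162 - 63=56*a^3 - 168*a^2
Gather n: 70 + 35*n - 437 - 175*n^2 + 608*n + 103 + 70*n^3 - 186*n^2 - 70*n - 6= 70*n^3 - 361*n^2 + 573*n - 270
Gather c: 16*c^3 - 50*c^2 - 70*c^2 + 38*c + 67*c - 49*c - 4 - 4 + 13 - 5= 16*c^3 - 120*c^2 + 56*c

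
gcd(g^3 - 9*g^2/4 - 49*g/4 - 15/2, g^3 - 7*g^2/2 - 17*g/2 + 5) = g^2 - 3*g - 10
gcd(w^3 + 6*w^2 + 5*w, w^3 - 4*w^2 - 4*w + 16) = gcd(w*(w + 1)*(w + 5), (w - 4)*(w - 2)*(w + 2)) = 1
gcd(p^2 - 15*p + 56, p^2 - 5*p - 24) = p - 8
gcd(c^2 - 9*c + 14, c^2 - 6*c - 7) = c - 7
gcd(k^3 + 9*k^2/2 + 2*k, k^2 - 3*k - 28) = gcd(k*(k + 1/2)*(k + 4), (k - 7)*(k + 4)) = k + 4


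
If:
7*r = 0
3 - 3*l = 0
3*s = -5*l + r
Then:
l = 1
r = 0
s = -5/3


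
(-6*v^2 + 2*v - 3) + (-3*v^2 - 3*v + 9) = -9*v^2 - v + 6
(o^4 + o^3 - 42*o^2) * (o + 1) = o^5 + 2*o^4 - 41*o^3 - 42*o^2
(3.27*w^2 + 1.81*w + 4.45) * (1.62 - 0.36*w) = -1.1772*w^3 + 4.6458*w^2 + 1.3302*w + 7.209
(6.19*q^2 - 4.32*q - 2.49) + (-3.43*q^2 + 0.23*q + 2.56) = 2.76*q^2 - 4.09*q + 0.0699999999999998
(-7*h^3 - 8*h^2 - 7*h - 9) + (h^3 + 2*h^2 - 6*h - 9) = -6*h^3 - 6*h^2 - 13*h - 18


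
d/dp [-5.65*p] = -5.65000000000000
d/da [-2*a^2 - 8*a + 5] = -4*a - 8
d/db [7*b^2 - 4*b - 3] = 14*b - 4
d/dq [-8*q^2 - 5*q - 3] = -16*q - 5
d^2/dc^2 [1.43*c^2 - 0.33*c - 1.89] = 2.86000000000000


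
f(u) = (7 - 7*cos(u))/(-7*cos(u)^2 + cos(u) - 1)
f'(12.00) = 0.97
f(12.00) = -0.21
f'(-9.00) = -0.90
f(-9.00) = -1.73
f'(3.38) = -0.45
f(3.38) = -1.61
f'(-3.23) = 0.16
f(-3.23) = -1.56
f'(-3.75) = 1.52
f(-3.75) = -1.95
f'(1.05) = -6.36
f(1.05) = -1.57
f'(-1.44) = 12.12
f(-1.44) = -6.16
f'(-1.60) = -2.71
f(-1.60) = -6.96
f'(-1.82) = -9.41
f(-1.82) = -5.22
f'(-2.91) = -0.44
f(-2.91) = -1.61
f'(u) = (7 - 7*cos(u))*(-14*sin(u)*cos(u) + sin(u))/(-7*cos(u)^2 + cos(u) - 1)^2 + 7*sin(u)/(-7*cos(u)^2 + cos(u) - 1)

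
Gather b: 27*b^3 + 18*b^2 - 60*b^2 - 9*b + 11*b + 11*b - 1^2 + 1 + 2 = 27*b^3 - 42*b^2 + 13*b + 2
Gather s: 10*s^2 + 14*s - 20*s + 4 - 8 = 10*s^2 - 6*s - 4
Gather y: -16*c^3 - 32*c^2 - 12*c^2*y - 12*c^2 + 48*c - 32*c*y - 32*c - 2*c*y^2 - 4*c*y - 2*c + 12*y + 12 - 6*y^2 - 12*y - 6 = -16*c^3 - 44*c^2 + 14*c + y^2*(-2*c - 6) + y*(-12*c^2 - 36*c) + 6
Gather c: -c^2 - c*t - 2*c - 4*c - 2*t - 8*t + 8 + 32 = -c^2 + c*(-t - 6) - 10*t + 40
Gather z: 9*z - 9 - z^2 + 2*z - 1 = -z^2 + 11*z - 10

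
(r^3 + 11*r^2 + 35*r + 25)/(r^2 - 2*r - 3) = (r^2 + 10*r + 25)/(r - 3)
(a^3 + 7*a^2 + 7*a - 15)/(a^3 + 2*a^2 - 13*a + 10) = (a + 3)/(a - 2)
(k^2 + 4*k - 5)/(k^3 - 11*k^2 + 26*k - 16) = (k + 5)/(k^2 - 10*k + 16)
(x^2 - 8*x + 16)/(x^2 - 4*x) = (x - 4)/x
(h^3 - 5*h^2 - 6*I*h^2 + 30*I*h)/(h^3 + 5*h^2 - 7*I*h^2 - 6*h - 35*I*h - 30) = h*(h - 5)/(h^2 + h*(5 - I) - 5*I)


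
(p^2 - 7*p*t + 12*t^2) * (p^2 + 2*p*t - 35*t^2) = p^4 - 5*p^3*t - 37*p^2*t^2 + 269*p*t^3 - 420*t^4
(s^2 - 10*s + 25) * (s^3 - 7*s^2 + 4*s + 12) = s^5 - 17*s^4 + 99*s^3 - 203*s^2 - 20*s + 300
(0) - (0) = 0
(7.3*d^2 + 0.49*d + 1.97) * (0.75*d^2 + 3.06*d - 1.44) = 5.475*d^4 + 22.7055*d^3 - 7.5351*d^2 + 5.3226*d - 2.8368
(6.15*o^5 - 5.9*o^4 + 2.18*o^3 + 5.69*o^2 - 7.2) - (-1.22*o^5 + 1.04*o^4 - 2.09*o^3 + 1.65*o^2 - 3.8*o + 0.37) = 7.37*o^5 - 6.94*o^4 + 4.27*o^3 + 4.04*o^2 + 3.8*o - 7.57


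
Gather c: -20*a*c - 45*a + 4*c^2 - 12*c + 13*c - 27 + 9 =-45*a + 4*c^2 + c*(1 - 20*a) - 18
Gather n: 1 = 1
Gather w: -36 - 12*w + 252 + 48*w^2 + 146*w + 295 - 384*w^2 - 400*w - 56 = -336*w^2 - 266*w + 455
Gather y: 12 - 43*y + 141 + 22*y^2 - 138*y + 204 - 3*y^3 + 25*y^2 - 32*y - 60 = -3*y^3 + 47*y^2 - 213*y + 297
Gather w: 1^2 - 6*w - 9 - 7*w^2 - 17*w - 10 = -7*w^2 - 23*w - 18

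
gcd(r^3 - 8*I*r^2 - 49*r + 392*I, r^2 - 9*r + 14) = r - 7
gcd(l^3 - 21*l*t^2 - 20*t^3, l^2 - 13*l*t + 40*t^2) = -l + 5*t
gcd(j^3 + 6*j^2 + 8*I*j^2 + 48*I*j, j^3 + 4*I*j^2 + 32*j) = j^2 + 8*I*j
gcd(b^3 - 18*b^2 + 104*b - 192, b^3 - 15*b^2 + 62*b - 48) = b^2 - 14*b + 48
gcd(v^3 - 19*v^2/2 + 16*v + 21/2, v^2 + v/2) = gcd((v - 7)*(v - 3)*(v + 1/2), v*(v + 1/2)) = v + 1/2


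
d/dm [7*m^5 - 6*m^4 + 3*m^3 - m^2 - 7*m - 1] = 35*m^4 - 24*m^3 + 9*m^2 - 2*m - 7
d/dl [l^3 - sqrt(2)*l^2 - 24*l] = 3*l^2 - 2*sqrt(2)*l - 24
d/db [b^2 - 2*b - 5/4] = 2*b - 2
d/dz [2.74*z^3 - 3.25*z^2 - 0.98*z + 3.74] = 8.22*z^2 - 6.5*z - 0.98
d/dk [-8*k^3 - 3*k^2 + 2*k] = -24*k^2 - 6*k + 2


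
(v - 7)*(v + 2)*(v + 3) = v^3 - 2*v^2 - 29*v - 42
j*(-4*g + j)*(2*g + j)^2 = -16*g^3*j - 12*g^2*j^2 + j^4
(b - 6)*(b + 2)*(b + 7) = b^3 + 3*b^2 - 40*b - 84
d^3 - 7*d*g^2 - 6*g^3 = (d - 3*g)*(d + g)*(d + 2*g)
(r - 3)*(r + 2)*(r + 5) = r^3 + 4*r^2 - 11*r - 30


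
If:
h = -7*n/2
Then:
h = -7*n/2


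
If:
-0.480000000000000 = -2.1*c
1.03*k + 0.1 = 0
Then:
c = 0.23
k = -0.10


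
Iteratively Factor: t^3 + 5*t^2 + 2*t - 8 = (t - 1)*(t^2 + 6*t + 8) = (t - 1)*(t + 2)*(t + 4)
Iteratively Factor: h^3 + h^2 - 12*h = (h)*(h^2 + h - 12) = h*(h + 4)*(h - 3)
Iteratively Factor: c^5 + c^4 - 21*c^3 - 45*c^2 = (c + 3)*(c^4 - 2*c^3 - 15*c^2) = (c + 3)^2*(c^3 - 5*c^2) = c*(c + 3)^2*(c^2 - 5*c) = c^2*(c + 3)^2*(c - 5)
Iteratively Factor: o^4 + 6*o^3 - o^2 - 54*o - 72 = (o + 4)*(o^3 + 2*o^2 - 9*o - 18) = (o + 2)*(o + 4)*(o^2 - 9) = (o - 3)*(o + 2)*(o + 4)*(o + 3)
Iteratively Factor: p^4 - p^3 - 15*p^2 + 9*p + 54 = (p - 3)*(p^3 + 2*p^2 - 9*p - 18) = (p - 3)*(p + 2)*(p^2 - 9) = (p - 3)^2*(p + 2)*(p + 3)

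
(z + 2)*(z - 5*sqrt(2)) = z^2 - 5*sqrt(2)*z + 2*z - 10*sqrt(2)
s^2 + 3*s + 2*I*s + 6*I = (s + 3)*(s + 2*I)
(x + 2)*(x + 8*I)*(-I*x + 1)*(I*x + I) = x^4 + 3*x^3 + 9*I*x^3 - 6*x^2 + 27*I*x^2 - 24*x + 18*I*x - 16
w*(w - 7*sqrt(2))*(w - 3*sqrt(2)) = w^3 - 10*sqrt(2)*w^2 + 42*w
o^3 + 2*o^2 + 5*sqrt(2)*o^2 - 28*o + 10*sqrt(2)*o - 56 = (o + 2)*(o - 2*sqrt(2))*(o + 7*sqrt(2))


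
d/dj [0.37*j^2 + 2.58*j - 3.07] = 0.74*j + 2.58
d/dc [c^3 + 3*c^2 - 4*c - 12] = 3*c^2 + 6*c - 4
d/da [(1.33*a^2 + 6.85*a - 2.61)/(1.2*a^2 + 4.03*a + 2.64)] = (-2.8601*a^2 + 13.2864*a + 28.6023)/(1.44*a^4 + 9.672*a^3 + 22.5769*a^2 + 21.2784*a + 6.9696)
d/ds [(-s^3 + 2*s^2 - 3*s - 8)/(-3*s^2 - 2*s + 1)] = (3*s^4 + 4*s^3 - 16*s^2 - 44*s - 19)/(9*s^4 + 12*s^3 - 2*s^2 - 4*s + 1)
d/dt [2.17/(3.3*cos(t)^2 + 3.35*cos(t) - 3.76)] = (14.322*cos(t) + 7.2695)*sin(t)/(3.3*cos(t)^2 + 3.35*cos(t) - 3.76)^2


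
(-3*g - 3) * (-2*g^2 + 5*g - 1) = 6*g^3 - 9*g^2 - 12*g + 3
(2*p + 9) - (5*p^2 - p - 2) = -5*p^2 + 3*p + 11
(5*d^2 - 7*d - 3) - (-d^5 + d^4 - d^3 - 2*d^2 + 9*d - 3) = d^5 - d^4 + d^3 + 7*d^2 - 16*d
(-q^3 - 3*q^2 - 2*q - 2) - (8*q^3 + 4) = -9*q^3 - 3*q^2 - 2*q - 6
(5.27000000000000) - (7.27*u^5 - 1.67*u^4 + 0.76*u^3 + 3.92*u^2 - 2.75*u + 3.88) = -7.27*u^5 + 1.67*u^4 - 0.76*u^3 - 3.92*u^2 + 2.75*u + 1.39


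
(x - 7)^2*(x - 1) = x^3 - 15*x^2 + 63*x - 49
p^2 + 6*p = p*(p + 6)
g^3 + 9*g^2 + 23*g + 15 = (g + 1)*(g + 3)*(g + 5)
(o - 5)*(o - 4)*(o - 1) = o^3 - 10*o^2 + 29*o - 20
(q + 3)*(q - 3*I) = q^2 + 3*q - 3*I*q - 9*I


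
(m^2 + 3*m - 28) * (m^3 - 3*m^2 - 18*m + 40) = m^5 - 55*m^3 + 70*m^2 + 624*m - 1120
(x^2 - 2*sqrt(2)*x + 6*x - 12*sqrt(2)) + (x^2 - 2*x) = 2*x^2 - 2*sqrt(2)*x + 4*x - 12*sqrt(2)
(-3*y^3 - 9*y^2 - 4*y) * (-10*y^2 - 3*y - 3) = 30*y^5 + 99*y^4 + 76*y^3 + 39*y^2 + 12*y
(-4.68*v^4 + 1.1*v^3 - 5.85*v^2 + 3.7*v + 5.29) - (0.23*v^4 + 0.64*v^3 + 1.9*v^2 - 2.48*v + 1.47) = -4.91*v^4 + 0.46*v^3 - 7.75*v^2 + 6.18*v + 3.82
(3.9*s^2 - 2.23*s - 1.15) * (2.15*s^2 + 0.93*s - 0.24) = 8.385*s^4 - 1.1675*s^3 - 5.4824*s^2 - 0.5343*s + 0.276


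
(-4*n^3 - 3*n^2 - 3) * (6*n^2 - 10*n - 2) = -24*n^5 + 22*n^4 + 38*n^3 - 12*n^2 + 30*n + 6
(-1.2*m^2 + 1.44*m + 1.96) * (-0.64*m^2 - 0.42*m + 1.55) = 0.768*m^4 - 0.4176*m^3 - 3.7192*m^2 + 1.4088*m + 3.038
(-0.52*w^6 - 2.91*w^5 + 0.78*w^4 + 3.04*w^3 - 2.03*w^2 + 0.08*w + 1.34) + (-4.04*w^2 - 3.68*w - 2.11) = -0.52*w^6 - 2.91*w^5 + 0.78*w^4 + 3.04*w^3 - 6.07*w^2 - 3.6*w - 0.77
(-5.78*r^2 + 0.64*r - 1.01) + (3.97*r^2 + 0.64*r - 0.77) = -1.81*r^2 + 1.28*r - 1.78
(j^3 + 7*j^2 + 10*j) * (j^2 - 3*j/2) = j^5 + 11*j^4/2 - j^3/2 - 15*j^2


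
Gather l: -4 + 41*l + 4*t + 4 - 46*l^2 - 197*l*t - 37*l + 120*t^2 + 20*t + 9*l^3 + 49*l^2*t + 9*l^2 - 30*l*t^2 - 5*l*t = 9*l^3 + l^2*(49*t - 37) + l*(-30*t^2 - 202*t + 4) + 120*t^2 + 24*t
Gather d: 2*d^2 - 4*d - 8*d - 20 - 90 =2*d^2 - 12*d - 110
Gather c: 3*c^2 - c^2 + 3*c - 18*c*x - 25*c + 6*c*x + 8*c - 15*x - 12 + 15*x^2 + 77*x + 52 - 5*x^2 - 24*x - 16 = 2*c^2 + c*(-12*x - 14) + 10*x^2 + 38*x + 24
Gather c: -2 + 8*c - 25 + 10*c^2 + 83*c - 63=10*c^2 + 91*c - 90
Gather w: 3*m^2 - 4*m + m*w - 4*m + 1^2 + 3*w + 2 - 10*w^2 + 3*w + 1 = 3*m^2 - 8*m - 10*w^2 + w*(m + 6) + 4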